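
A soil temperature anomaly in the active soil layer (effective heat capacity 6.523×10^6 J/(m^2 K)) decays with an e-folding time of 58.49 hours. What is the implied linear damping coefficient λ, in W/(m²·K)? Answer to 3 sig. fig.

31.0

Areal heat capacity C = 6.523×10^6 J/(m^2 K) (given).
τ = 58.49 hours = 2.11×10^5 s.
λ = C / τ = 6.52×10^6 / 2.11×10^5 = 31.0 W/(m²·K).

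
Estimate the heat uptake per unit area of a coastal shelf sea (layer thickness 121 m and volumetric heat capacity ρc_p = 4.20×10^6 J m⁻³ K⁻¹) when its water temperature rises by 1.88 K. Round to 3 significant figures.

9.55×10^8

Areal heat capacity C = ρc_p × D = 4.20×10^6 × 121 = 5.08×10^8 J/(m²·K).
ΔQ = C ΔT = 5.08×10^8 × 1.88 = 9.55×10^8 J/m².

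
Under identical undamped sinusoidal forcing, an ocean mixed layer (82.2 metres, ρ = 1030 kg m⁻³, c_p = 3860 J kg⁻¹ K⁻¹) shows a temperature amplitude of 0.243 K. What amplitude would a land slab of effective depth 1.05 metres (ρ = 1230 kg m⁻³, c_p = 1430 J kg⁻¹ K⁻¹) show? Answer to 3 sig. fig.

43.0 K

C_ocean = 3.27×10^8 J/(m²·K); C_land = 1.85×10^6 J/(m²·K).
A ∝ 1/C ⇒ A_land = A_ocean × C_ocean/C_land = 0.243 × 177 = 43.0 K.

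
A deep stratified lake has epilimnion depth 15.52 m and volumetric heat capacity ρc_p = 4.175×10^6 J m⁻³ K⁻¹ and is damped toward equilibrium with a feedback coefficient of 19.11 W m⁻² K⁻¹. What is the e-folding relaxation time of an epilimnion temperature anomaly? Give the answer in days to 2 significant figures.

Areal heat capacity C = ρc_p × D = 4.175×10^6 × 15.52 = 6.48×10^7 J/(m²·K).
Relaxation time τ = C / λ = 6.48×10^7 / 19.11 = 3.39×10^6 s.
In days: 3.39×10^6 s / (86400 s/day) = 39.2 days.

39 days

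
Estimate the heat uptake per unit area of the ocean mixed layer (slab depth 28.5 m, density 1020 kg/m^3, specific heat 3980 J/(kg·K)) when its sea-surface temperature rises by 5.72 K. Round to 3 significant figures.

Areal heat capacity C = ρ c_p D = 1020 × 3980 × 28.5 = 1.16×10^8 J/(m^2 K).
ΔQ = C ΔT = 1.16×10^8 × 5.72 = 6.62×10^8 J/m².

6.62×10^8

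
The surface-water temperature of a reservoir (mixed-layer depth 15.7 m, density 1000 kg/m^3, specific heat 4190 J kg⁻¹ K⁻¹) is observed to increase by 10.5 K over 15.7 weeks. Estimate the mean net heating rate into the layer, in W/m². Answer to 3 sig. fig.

Areal heat capacity C = ρ c_p D = 1000 × 4190 × 15.7 = 6.58×10^7 J/(m²·K).
Required heat per unit area: Q = C ΔT = 6.58×10^7 × 10.5 = 6.91×10^8 J/m².
Flux F = Q / Δt = 6.91×10^8 / 9.50×10^6 s = 72.7 W/m².

72.7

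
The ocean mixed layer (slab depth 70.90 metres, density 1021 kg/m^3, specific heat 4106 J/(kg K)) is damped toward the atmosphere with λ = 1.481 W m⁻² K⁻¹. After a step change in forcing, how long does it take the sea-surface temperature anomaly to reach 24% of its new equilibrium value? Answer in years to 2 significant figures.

Areal heat capacity C = ρ c_p D = 1021 × 4106 × 70.90 = 2.97×10^8 J/(m²·K).
τ = C / λ = 2.97×10^8 / 1.481 = 2.01×10^8 s.
Fraction reached: 1 − e^(−t/τ) = 0.24 ⇒ t = −τ ln(1 − 0.24) = τ × 0.274.
t = 5.51×10^7 s = 1.75 years.

1.7 years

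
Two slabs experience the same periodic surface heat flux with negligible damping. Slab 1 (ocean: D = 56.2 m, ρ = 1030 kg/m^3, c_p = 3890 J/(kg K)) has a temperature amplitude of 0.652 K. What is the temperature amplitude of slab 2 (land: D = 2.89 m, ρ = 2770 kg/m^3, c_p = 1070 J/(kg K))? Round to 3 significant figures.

17.1 K

C_ocean = 2.25×10^8 J/(m²·K); C_land = 8.57×10^6 J/(m²·K).
A ∝ 1/C ⇒ A_land = A_ocean × C_ocean/C_land = 0.652 × 26.3 = 17.1 K.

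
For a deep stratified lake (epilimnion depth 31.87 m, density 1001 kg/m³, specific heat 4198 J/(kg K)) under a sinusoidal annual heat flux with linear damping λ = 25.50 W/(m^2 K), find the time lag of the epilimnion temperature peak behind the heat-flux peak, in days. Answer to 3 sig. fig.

Areal heat capacity C = ρ c_p D = 1001 × 4198 × 31.87 = 1.34×10^8 J/(m^2 K).
ω = 2π / 3.15×10^7 s = 1.99×10^-7 s⁻¹.
Phase lag φ = arctan(Cω/λ) = arctan(26.7/25.50) = 0.808 rad.
Time lag = φ / ω = 0.808 / 1.99×10^-7 = 4.06×10^6 s = 46.9 days.

46.9 days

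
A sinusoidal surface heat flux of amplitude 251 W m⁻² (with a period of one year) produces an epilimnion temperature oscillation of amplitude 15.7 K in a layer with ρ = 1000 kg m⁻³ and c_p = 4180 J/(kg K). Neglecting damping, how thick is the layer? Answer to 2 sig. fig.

19 m

ω = 2π / 3.15×10^7 s = 1.99×10^-7 s⁻¹.
Required C = F₀ / (A ω) = 251 / (15.7 × 1.99×10^-7) = 8.02×10^7 J/(m²·K).
D = C / (ρ c_p) = 8.02×10^7 / (1000 × 4180) = 19.2 m.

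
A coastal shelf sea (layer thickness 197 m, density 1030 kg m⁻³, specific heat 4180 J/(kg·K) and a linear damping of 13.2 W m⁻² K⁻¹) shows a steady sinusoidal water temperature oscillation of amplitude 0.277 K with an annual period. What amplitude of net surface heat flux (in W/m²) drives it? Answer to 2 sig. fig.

Areal heat capacity C = ρ c_p D = 1030 × 4180 × 197 = 8.48×10^8 J/(m^2 K).
ω = 2π / 3.15×10^7 s = 1.99×10^-7 s⁻¹.
√((Cω)² + λ²) = √((169)² + 13.2²) = 170 W/(m²·K).
F₀ = A × √((Cω)²+λ²) = 0.277 × 170 = 47.0 W/m².

47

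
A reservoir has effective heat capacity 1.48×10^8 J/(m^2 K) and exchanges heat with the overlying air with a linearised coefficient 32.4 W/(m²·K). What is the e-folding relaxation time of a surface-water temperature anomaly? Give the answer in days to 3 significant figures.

52.9 days

Areal heat capacity C = 1.48×10^8 J/(m^2 K) (given).
Relaxation time τ = C / λ = 1.48×10^8 / 32.4 = 4.57×10^6 s.
In days: 4.57×10^6 s / (86400 s/day) = 52.9 days.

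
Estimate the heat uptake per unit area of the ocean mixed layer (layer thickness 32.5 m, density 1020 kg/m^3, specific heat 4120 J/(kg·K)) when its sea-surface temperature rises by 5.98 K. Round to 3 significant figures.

Areal heat capacity C = ρ c_p D = 1020 × 4120 × 32.5 = 1.37×10^8 J/(m^2 K).
ΔQ = C ΔT = 1.37×10^8 × 5.98 = 8.17×10^8 J/m².

8.17×10^8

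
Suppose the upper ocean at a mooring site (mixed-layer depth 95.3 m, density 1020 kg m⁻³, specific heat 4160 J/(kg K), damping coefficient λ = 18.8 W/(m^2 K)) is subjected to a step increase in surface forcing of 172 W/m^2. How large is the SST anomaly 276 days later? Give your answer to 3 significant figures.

6.13 K

Areal heat capacity C = ρ c_p D = 1020 × 4160 × 95.3 = 4.04×10^8 J/(m²·K).
τ = C / λ = 4.04×10^8 / 18.8 = 2.15×10^7 s.
Equilibrium anomaly ΔT_eq = F / λ = 172 / 18.8 = 9.15 K.
t = 276 days = 2.38×10^7 s, so t/τ = 1.11.
ΔT(t) = ΔT_eq (1 − e^(−t/τ)) = 9.15 × (1 − e^−1.11) = 6.13 K.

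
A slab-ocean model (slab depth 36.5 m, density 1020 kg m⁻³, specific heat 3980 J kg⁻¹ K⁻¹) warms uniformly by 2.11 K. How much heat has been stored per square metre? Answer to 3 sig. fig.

3.13×10^8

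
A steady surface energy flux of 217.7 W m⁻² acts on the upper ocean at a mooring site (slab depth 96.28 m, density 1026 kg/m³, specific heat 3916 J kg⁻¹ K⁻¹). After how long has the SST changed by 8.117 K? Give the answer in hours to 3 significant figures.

Areal heat capacity C = ρ c_p D = 1026 × 3916 × 96.28 = 3.87×10^8 J m⁻² K⁻¹.
Time required: Δt = C ΔT / F = 3.87×10^8 × 8.117 / 217.7 = 1.44×10^7 s.
In hours: 1.44×10^7 s / (3600 s/hour) = 4010 hours.

4010 hours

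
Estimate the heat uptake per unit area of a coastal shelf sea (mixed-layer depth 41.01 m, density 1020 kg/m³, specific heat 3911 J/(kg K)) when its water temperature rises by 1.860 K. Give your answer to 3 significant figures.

3.04×10^8

Areal heat capacity C = ρ c_p D = 1020 × 3911 × 41.01 = 1.64×10^8 J m⁻² K⁻¹.
ΔQ = C ΔT = 1.64×10^8 × 1.860 = 3.04×10^8 J/m².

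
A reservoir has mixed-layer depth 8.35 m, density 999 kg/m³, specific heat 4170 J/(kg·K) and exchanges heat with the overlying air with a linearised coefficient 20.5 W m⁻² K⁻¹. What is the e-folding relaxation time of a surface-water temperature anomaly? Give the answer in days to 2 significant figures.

Areal heat capacity C = ρ c_p D = 999 × 4170 × 8.35 = 3.48×10^7 J m⁻² K⁻¹.
Relaxation time τ = C / λ = 3.48×10^7 / 20.5 = 1.70×10^6 s.
In days: 1.70×10^6 s / (86400 s/day) = 19.6 days.

20 days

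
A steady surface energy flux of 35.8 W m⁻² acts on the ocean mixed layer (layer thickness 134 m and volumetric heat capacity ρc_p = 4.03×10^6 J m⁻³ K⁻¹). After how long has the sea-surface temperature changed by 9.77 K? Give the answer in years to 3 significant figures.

Areal heat capacity C = ρc_p × D = 4.03×10^6 × 134 = 5.40×10^8 J m⁻² K⁻¹.
Time required: Δt = C ΔT / F = 5.40×10^8 × 9.77 / 35.8 = 1.47×10^8 s.
In years: 1.47×10^8 s / (3.156×10^7 s/year) = 4.67 years.

4.67 years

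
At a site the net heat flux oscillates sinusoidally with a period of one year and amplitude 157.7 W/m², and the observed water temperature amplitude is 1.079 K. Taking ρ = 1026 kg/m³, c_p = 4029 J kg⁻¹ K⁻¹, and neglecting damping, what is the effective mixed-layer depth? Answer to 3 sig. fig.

177 m

ω = 2π / 3.15×10^7 s = 1.99×10^-7 s⁻¹.
Required C = F₀ / (A ω) = 157.7 / (1.079 × 1.99×10^-7) = 7.34×10^8 J/(m²·K).
D = C / (ρ c_p) = 7.34×10^8 / (1026 × 4029) = 177 m.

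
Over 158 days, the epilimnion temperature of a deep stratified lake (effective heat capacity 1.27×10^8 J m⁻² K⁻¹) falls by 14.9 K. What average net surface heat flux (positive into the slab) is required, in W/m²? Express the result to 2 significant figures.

Areal heat capacity C = 1.27×10^8 J m⁻² K⁻¹ (given).
Required heat per unit area: Q = C ΔT = 1.27×10^8 × -14.9 = -1.89×10^9 J/m².
Flux F = Q / Δt = -1.89×10^9 / 1.37×10^7 s = -139 W/m².

-140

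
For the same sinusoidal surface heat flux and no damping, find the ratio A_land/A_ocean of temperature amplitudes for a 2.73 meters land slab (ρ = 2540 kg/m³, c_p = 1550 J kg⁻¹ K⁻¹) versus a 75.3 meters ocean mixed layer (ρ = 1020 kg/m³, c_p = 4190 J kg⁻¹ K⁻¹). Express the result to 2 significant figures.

30

C_ocean = 1020 × 4190 × 75.3 = 3.22×10^8 J/(m²·K).
C_land = 2540 × 1550 × 2.73 = 1.07×10^7 J/(m²·K).
Undamped amplitude ∝ 1/C, so A_land/A_ocean = C_ocean/C_land = 29.9.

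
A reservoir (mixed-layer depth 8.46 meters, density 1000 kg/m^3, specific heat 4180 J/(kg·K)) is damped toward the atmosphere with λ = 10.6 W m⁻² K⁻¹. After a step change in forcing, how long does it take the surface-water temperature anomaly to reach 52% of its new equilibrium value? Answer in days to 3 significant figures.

Areal heat capacity C = ρ c_p D = 1000 × 4180 × 8.46 = 3.54×10^7 J m⁻² K⁻¹.
τ = C / λ = 3.54×10^7 / 10.6 = 3.34×10^6 s.
Fraction reached: 1 − e^(−t/τ) = 0.52 ⇒ t = −τ ln(1 − 0.52) = τ × 0.734.
t = 2.45×10^6 s = 28.3 days.

28.3 days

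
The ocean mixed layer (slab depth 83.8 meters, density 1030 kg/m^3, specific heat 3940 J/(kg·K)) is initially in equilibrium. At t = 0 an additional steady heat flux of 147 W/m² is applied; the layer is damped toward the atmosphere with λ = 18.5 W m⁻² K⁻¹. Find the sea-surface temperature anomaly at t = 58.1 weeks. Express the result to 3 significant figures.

6.77 K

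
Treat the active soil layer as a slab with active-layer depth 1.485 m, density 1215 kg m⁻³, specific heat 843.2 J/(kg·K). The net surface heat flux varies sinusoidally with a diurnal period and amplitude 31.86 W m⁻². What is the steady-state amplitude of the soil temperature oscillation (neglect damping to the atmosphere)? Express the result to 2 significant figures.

0.29 K

Areal heat capacity C = ρ c_p D = 1215 × 843.2 × 1.485 = 1.52×10^6 J m⁻² K⁻¹.
Angular frequency ω = 2π / T = 2π / 86400 s = 7.27×10^-5 s⁻¹.
Cω = 1.52×10^6 × 7.27×10^-5 = 111 W/(m²·K).
Amplitude A = F₀ / (Cω) = 31.86 / 111 = 0.288 K.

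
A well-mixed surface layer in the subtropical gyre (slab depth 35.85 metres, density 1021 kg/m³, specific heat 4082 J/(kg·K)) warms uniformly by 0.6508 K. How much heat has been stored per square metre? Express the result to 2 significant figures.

9.7×10^7

Areal heat capacity C = ρ c_p D = 1021 × 4082 × 35.85 = 1.49×10^8 J/(m²·K).
ΔQ = C ΔT = 1.49×10^8 × 0.6508 = 9.72×10^7 J/m².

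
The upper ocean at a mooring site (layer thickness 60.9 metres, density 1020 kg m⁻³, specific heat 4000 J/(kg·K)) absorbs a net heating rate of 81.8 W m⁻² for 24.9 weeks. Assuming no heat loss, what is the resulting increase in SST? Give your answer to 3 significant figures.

4.96 K

Areal heat capacity C = ρ c_p D = 1020 × 4000 × 60.9 = 2.48×10^8 J/(m²·K).
Net heat input Q = F Δt = 81.8 × (24.9 weeks × 6.048×10^5 s/week) = 1.23×10^9 J/m².
ΔT = Q / C = 1.23×10^9 / 2.48×10^8 = 4.96 K.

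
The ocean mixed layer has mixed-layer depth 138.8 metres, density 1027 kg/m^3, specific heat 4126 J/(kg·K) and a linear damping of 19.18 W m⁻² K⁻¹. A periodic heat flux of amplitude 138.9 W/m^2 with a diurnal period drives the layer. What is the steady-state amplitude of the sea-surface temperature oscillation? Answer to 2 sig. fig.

Areal heat capacity C = ρ c_p D = 1027 × 4126 × 138.8 = 5.88×10^8 J m⁻² K⁻¹.
Angular frequency ω = 2π / T = 2π / 86400 s = 7.27×10^-5 s⁻¹.
√((Cω)² + λ²) = √((42800)² + 19.18²) = 42800 W/(m²·K).
Amplitude A = F₀ / √((Cω)²+λ²) = 138.9 / 42800 = 0.00325 K.

0.0032 K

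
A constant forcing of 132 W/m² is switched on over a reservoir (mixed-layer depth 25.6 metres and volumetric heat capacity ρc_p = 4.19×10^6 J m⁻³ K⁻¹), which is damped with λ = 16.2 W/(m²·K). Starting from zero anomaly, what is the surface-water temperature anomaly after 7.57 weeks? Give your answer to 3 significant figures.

4.07 K

Areal heat capacity C = ρc_p × D = 4.19×10^6 × 25.6 = 1.07×10^8 J m⁻² K⁻¹.
τ = C / λ = 1.07×10^8 / 16.2 = 6.62×10^6 s.
Equilibrium anomaly ΔT_eq = F / λ = 132 / 16.2 = 8.15 K.
t = 7.57 weeks = 4.58×10^6 s, so t/τ = 0.691.
ΔT(t) = ΔT_eq (1 − e^(−t/τ)) = 8.15 × (1 − e^−0.691) = 4.07 K.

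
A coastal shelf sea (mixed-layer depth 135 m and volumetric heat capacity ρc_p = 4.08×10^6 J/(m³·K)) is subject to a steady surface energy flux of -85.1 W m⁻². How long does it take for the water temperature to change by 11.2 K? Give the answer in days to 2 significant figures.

840 days

Areal heat capacity C = ρc_p × D = 4.08×10^6 × 135 = 5.51×10^8 J m⁻² K⁻¹.
Time required: Δt = C ΔT / F = 5.51×10^8 × -11.2 / -85.1 = 7.25×10^7 s.
In days: 7.25×10^7 s / (86400 s/day) = 839 days.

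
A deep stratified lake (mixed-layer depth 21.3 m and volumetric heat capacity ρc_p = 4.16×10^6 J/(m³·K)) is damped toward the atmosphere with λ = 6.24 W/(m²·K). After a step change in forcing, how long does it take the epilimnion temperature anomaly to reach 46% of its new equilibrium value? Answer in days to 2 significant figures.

100 days

Areal heat capacity C = ρc_p × D = 4.16×10^6 × 21.3 = 8.86×10^7 J/(m^2 K).
τ = C / λ = 8.86×10^7 / 6.24 = 1.42×10^7 s.
Fraction reached: 1 − e^(−t/τ) = 0.46 ⇒ t = −τ ln(1 − 0.46) = τ × 0.616.
t = 8.75×10^6 s = 101 days.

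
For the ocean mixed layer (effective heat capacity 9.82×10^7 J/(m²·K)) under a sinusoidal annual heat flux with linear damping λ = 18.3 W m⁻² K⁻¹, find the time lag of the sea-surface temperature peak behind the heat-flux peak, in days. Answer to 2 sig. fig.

Areal heat capacity C = 9.82×10^7 J/(m²·K) (given).
ω = 2π / 3.15×10^7 s = 1.99×10^-7 s⁻¹.
Phase lag φ = arctan(Cω/λ) = arctan(19.6/18.3) = 0.819 rad.
Time lag = φ / ω = 0.819 / 1.99×10^-7 = 4.11×10^6 s = 47.6 days.

48 days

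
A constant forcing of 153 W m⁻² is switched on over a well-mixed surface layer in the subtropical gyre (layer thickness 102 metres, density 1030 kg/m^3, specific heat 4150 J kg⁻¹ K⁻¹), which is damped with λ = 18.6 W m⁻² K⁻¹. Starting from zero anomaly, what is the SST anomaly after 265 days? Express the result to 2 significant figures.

5.1 K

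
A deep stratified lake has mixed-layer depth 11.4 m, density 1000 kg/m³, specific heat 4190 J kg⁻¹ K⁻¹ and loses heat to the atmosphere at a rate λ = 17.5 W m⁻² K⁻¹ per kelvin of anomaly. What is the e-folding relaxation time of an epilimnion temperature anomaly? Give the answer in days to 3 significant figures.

31.6 days

Areal heat capacity C = ρ c_p D = 1000 × 4190 × 11.4 = 4.78×10^7 J/(m²·K).
Relaxation time τ = C / λ = 4.78×10^7 / 17.5 = 2.73×10^6 s.
In days: 2.73×10^6 s / (86400 s/day) = 31.6 days.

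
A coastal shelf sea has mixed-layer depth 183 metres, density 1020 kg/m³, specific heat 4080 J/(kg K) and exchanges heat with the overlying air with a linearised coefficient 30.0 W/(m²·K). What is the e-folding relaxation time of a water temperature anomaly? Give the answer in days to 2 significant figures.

290 days

Areal heat capacity C = ρ c_p D = 1020 × 4080 × 183 = 7.62×10^8 J/(m^2 K).
Relaxation time τ = C / λ = 7.62×10^8 / 30.0 = 2.54×10^7 s.
In days: 2.54×10^7 s / (86400 s/day) = 294 days.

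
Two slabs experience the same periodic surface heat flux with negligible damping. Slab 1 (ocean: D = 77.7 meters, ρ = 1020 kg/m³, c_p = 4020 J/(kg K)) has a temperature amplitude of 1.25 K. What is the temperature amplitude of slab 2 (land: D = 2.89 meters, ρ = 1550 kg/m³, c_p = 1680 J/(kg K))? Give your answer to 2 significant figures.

C_ocean = 3.19×10^8 J/(m²·K); C_land = 7.53×10^6 J/(m²·K).
A ∝ 1/C ⇒ A_land = A_ocean × C_ocean/C_land = 1.25 × 42.3 = 52.9 K.

53 K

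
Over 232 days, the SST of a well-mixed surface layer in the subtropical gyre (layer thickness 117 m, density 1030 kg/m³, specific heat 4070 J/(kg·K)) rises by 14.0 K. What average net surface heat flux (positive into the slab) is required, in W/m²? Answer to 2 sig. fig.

340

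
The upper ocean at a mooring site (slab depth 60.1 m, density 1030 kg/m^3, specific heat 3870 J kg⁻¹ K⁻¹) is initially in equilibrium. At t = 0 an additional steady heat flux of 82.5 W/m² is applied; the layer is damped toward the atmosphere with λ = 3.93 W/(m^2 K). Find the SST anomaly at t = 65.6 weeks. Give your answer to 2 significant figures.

Areal heat capacity C = ρ c_p D = 1030 × 3870 × 60.1 = 2.40×10^8 J/(m²·K).
τ = C / λ = 2.40×10^8 / 3.93 = 6.10×10^7 s.
Equilibrium anomaly ΔT_eq = F / λ = 82.5 / 3.93 = 21.0 K.
t = 65.6 weeks = 3.97×10^7 s, so t/τ = 0.651.
ΔT(t) = ΔT_eq (1 − e^(−t/τ)) = 21.0 × (1 − e^−0.651) = 10.0 K.

10 K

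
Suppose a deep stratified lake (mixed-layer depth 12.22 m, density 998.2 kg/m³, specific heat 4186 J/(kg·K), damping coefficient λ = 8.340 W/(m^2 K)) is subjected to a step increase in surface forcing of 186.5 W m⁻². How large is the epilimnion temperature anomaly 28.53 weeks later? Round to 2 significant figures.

Areal heat capacity C = ρ c_p D = 998.2 × 4186 × 12.22 = 5.11×10^7 J m⁻² K⁻¹.
τ = C / λ = 5.11×10^7 / 8.340 = 6.12×10^6 s.
Equilibrium anomaly ΔT_eq = F / λ = 186.5 / 8.340 = 22.4 K.
t = 28.53 weeks = 1.73×10^7 s, so t/τ = 2.82.
ΔT(t) = ΔT_eq (1 − e^(−t/τ)) = 22.4 × (1 − e^−2.82) = 21.0 K.

21 K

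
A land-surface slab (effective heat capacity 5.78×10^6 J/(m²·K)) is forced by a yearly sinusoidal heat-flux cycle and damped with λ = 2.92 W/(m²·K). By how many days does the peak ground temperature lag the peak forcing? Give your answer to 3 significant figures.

Areal heat capacity C = 5.78×10^6 J/(m²·K) (given).
ω = 2π / 3.15×10^7 s = 1.99×10^-7 s⁻¹.
Phase lag φ = arctan(Cω/λ) = arctan(1.15/2.92) = 0.376 rad.
Time lag = φ / ω = 0.376 / 1.99×10^-7 = 1.89×10^6 s = 21.8 days.

21.8 days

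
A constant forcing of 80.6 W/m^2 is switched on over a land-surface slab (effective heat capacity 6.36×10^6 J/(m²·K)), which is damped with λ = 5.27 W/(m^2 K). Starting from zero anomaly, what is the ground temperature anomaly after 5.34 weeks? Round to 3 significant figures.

Areal heat capacity C = 6.36×10^6 J/(m²·K) (given).
τ = C / λ = 6.36×10^6 / 5.27 = 1.21×10^6 s.
Equilibrium anomaly ΔT_eq = F / λ = 80.6 / 5.27 = 15.3 K.
t = 5.34 weeks = 3.23×10^6 s, so t/τ = 2.68.
ΔT(t) = ΔT_eq (1 − e^(−t/τ)) = 15.3 × (1 − e^−2.68) = 14.2 K.

14.2 K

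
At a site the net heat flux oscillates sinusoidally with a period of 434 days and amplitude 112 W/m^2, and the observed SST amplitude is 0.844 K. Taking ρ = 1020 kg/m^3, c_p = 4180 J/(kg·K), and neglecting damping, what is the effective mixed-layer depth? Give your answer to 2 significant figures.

ω = 2π / 3.75×10^7 s = 1.68×10^-7 s⁻¹.
Required C = F₀ / (A ω) = 112 / (0.844 × 1.68×10^-7) = 7.92×10^8 J/(m²·K).
D = C / (ρ c_p) = 7.92×10^8 / (1020 × 4180) = 186 m.

190 m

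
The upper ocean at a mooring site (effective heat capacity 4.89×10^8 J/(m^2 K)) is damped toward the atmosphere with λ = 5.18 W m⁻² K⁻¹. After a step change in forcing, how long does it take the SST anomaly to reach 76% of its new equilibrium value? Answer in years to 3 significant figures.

4.27 years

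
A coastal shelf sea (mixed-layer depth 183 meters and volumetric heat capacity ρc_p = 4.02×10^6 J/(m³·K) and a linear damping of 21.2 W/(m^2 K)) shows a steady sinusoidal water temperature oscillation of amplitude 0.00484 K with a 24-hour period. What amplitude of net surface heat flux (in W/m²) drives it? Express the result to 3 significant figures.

Areal heat capacity C = ρc_p × D = 4.02×10^6 × 183 = 7.36×10^8 J/(m²·K).
ω = 2π / 86400 s = 7.27×10^-5 s⁻¹.
√((Cω)² + λ²) = √((53500)² + 21.2²) = 53500 W/(m²·K).
F₀ = A × √((Cω)²+λ²) = 0.00484 × 53500 = 259 W/m².

259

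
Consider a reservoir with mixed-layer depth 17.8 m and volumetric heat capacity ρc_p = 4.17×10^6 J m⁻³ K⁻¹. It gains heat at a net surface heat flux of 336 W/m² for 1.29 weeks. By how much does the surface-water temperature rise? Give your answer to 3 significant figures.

Areal heat capacity C = ρc_p × D = 4.17×10^6 × 17.8 = 7.42×10^7 J/(m²·K).
Net heat input Q = F Δt = 336 × (1.29 weeks × 6.048×10^5 s/week) = 2.62×10^8 J/m².
ΔT = Q / C = 2.62×10^8 / 7.42×10^7 = 3.53 K.

3.53 K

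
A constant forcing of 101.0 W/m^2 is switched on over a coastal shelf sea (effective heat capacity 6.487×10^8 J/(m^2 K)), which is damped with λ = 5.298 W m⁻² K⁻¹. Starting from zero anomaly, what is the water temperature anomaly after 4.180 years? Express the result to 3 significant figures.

12.6 K

Areal heat capacity C = 6.487×10^8 J/(m^2 K) (given).
τ = C / λ = 6.49×10^8 / 5.298 = 1.22×10^8 s.
Equilibrium anomaly ΔT_eq = F / λ = 101.0 / 5.298 = 19.1 K.
t = 4.180 years = 1.32×10^8 s, so t/τ = 1.08.
ΔT(t) = ΔT_eq (1 − e^(−t/τ)) = 19.1 × (1 − e^−1.08) = 12.6 K.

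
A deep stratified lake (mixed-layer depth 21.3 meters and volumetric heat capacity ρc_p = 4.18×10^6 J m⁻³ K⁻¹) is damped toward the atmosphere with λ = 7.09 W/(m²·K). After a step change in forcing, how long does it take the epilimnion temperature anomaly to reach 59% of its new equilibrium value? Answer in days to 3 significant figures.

130 days

Areal heat capacity C = ρc_p × D = 4.18×10^6 × 21.3 = 8.90×10^7 J/(m^2 K).
τ = C / λ = 8.90×10^7 / 7.09 = 1.26×10^7 s.
Fraction reached: 1 − e^(−t/τ) = 0.59 ⇒ t = −τ ln(1 − 0.59) = τ × 0.892.
t = 1.12×10^7 s = 130 days.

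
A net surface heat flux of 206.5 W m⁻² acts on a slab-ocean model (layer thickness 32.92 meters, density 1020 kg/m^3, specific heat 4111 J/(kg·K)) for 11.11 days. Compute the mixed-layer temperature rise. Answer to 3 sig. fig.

Areal heat capacity C = ρ c_p D = 1020 × 4111 × 32.92 = 1.38×10^8 J/(m²·K).
Net heat input Q = F Δt = 206.5 × (11.11 days × 86400 s/day) = 1.98×10^8 J/m².
ΔT = Q / C = 1.98×10^8 / 1.38×10^8 = 1.44 K.

1.44 K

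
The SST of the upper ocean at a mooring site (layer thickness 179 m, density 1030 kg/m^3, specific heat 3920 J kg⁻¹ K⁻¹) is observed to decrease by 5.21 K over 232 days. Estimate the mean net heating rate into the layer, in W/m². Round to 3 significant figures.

-188

Areal heat capacity C = ρ c_p D = 1030 × 3920 × 179 = 7.23×10^8 J/(m²·K).
Required heat per unit area: Q = C ΔT = 7.23×10^8 × -5.21 = -3.77×10^9 J/m².
Flux F = Q / Δt = -3.77×10^9 / 2.00×10^7 s = -188 W/m².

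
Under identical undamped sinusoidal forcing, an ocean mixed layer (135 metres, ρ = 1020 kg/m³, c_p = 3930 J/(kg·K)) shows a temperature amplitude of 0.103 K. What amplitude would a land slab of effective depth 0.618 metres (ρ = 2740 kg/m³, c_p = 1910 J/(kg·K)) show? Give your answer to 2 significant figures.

C_ocean = 5.41×10^8 J/(m²·K); C_land = 3.23×10^6 J/(m²·K).
A ∝ 1/C ⇒ A_land = A_ocean × C_ocean/C_land = 0.103 × 167 = 17.2 K.

17 K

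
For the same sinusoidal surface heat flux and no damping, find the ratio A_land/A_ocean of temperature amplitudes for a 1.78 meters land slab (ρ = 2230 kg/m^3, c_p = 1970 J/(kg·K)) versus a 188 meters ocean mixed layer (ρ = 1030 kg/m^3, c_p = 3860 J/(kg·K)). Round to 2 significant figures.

C_ocean = 1030 × 3860 × 188 = 7.47×10^8 J/(m²·K).
C_land = 2230 × 1970 × 1.78 = 7.82×10^6 J/(m²·K).
Undamped amplitude ∝ 1/C, so A_land/A_ocean = C_ocean/C_land = 95.6.

96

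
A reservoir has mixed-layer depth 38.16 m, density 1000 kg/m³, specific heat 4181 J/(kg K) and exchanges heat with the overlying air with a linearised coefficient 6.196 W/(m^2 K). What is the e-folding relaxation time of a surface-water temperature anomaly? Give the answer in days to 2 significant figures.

Areal heat capacity C = ρ c_p D = 1000 × 4181 × 38.16 = 1.60×10^8 J m⁻² K⁻¹.
Relaxation time τ = C / λ = 1.60×10^8 / 6.196 = 2.57×10^7 s.
In days: 2.57×10^7 s / (86400 s/day) = 298 days.

300 days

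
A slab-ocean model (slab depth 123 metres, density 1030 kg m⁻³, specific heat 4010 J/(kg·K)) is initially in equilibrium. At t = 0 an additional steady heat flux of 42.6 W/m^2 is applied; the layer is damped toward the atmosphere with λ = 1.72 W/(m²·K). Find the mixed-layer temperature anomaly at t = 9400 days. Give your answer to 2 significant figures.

23 K

Areal heat capacity C = ρ c_p D = 1030 × 4010 × 123 = 5.08×10^8 J/(m²·K).
τ = C / λ = 5.08×10^8 / 1.72 = 2.95×10^8 s.
Equilibrium anomaly ΔT_eq = F / λ = 42.6 / 1.72 = 24.8 K.
t = 9400 days = 8.12×10^8 s, so t/τ = 2.75.
ΔT(t) = ΔT_eq (1 − e^(−t/τ)) = 24.8 × (1 − e^−2.75) = 23.2 K.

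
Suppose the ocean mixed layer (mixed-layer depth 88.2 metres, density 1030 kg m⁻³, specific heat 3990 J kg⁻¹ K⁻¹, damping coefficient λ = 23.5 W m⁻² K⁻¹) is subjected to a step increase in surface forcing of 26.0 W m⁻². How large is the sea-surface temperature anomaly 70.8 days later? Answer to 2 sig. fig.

Areal heat capacity C = ρ c_p D = 1030 × 3990 × 88.2 = 3.62×10^8 J/(m²·K).
τ = C / λ = 3.62×10^8 / 23.5 = 1.54×10^7 s.
Equilibrium anomaly ΔT_eq = F / λ = 26.0 / 23.5 = 1.11 K.
t = 70.8 days = 6.12×10^6 s, so t/τ = 0.397.
ΔT(t) = ΔT_eq (1 − e^(−t/τ)) = 1.11 × (1 − e^−0.397) = 0.362 K.

0.36 K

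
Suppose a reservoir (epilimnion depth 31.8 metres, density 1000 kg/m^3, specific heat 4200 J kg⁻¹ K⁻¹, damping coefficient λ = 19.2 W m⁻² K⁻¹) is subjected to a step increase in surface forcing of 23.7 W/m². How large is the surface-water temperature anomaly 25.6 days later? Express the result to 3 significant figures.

0.336 K

Areal heat capacity C = ρ c_p D = 1000 × 4200 × 31.8 = 1.34×10^8 J/(m²·K).
τ = C / λ = 1.34×10^8 / 19.2 = 6.96×10^6 s.
Equilibrium anomaly ΔT_eq = F / λ = 23.7 / 19.2 = 1.23 K.
t = 25.6 days = 2.21×10^6 s, so t/τ = 0.318.
ΔT(t) = ΔT_eq (1 − e^(−t/τ)) = 1.23 × (1 − e^−0.318) = 0.336 K.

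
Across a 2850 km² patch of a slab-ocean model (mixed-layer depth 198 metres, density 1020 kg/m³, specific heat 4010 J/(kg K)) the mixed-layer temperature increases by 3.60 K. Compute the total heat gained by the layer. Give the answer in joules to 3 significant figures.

Areal heat capacity C = ρ c_p D = 1020 × 4010 × 198 = 8.10×10^8 J/(m^2 K).
Heat per unit area: q = C ΔT = 8.10×10^8 × 3.60 = 2.92×10^9 J/m².
Total heat: Q = q × A = 2.92×10^9 × (2850 × 10⁶ m²) = 8.31×10^18 J.

8.31×10^18 J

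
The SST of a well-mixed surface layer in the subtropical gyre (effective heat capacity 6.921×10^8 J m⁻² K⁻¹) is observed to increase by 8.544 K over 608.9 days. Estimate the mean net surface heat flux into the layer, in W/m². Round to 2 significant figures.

Areal heat capacity C = 6.921×10^8 J m⁻² K⁻¹ (given).
Required heat per unit area: Q = C ΔT = 6.92×10^8 × 8.544 = 5.91×10^9 J/m².
Flux F = Q / Δt = 5.91×10^9 / 5.26×10^7 s = 112 W/m².

110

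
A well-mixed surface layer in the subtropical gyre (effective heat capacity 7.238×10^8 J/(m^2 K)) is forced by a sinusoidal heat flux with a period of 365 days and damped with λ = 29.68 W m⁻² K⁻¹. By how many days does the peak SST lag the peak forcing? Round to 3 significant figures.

Areal heat capacity C = 7.238×10^8 J/(m^2 K) (given).
ω = 2π / 3.15×10^7 s = 1.99×10^-7 s⁻¹.
Phase lag φ = arctan(Cω/λ) = arctan(144/29.68) = 1.37 rad.
Time lag = φ / ω = 1.37 / 1.99×10^-7 = 6.87×10^6 s = 79.5 days.

79.5 days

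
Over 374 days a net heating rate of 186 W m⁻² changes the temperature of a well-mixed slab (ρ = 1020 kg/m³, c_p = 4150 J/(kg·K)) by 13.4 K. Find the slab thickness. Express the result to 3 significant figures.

Heat input Q = F Δt = 186 × 3.23×10^7 s = 6.01×10^9 J/m².
Required areal heat capacity C = Q / ΔT = 4.49×10^8 J/(m²·K).
Depth D = C / (ρ c_p) = 4.49×10^8 / (1020 × 4150) = 106 m.

106 m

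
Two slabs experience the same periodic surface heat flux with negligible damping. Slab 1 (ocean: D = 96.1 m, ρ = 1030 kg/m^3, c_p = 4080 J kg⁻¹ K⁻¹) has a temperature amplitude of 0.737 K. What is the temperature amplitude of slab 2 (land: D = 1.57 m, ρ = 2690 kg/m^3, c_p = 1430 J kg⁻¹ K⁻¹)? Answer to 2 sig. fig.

C_ocean = 4.04×10^8 J/(m²·K); C_land = 6.04×10^6 J/(m²·K).
A ∝ 1/C ⇒ A_land = A_ocean × C_ocean/C_land = 0.737 × 66.9 = 49.3 K.

49 K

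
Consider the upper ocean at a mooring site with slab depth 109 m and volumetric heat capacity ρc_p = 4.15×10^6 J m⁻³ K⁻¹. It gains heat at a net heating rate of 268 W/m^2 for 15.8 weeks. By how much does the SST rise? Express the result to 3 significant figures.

Areal heat capacity C = ρc_p × D = 4.15×10^6 × 109 = 4.52×10^8 J m⁻² K⁻¹.
Net heat input Q = F Δt = 268 × (15.8 weeks × 6.048×10^5 s/week) = 2.56×10^9 J/m².
ΔT = Q / C = 2.56×10^9 / 4.52×10^8 = 5.66 K.

5.66 K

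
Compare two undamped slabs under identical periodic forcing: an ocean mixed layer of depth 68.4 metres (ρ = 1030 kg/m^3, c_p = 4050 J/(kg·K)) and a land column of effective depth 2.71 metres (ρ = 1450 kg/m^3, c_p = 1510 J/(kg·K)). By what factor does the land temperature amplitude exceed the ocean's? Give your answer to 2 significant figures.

48

C_ocean = 1030 × 4050 × 68.4 = 2.85×10^8 J/(m²·K).
C_land = 1450 × 1510 × 2.71 = 5.93×10^6 J/(m²·K).
Undamped amplitude ∝ 1/C, so A_land/A_ocean = C_ocean/C_land = 48.1.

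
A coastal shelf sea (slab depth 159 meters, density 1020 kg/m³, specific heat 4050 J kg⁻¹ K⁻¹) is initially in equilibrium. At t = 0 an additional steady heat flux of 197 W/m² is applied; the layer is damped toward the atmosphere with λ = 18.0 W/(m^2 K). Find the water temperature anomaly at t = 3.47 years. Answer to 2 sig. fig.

10 K

Areal heat capacity C = ρ c_p D = 1020 × 4050 × 159 = 6.57×10^8 J m⁻² K⁻¹.
τ = C / λ = 6.57×10^8 / 18.0 = 3.65×10^7 s.
Equilibrium anomaly ΔT_eq = F / λ = 197 / 18.0 = 10.9 K.
t = 3.47 years = 1.10×10^8 s, so t/τ = 3.00.
ΔT(t) = ΔT_eq (1 − e^(−t/τ)) = 10.9 × (1 − e^−3.00) = 10.4 K.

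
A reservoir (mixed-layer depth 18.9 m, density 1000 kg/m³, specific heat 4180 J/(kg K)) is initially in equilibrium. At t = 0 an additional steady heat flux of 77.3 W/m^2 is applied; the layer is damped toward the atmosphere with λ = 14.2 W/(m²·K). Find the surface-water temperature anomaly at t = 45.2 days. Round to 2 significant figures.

Areal heat capacity C = ρ c_p D = 1000 × 4180 × 18.9 = 7.90×10^7 J m⁻² K⁻¹.
τ = C / λ = 7.90×10^7 / 14.2 = 5.56×10^6 s.
Equilibrium anomaly ΔT_eq = F / λ = 77.3 / 14.2 = 5.44 K.
t = 45.2 days = 3.91×10^6 s, so t/τ = 0.702.
ΔT(t) = ΔT_eq (1 − e^(−t/τ)) = 5.44 × (1 − e^−0.702) = 2.75 K.

2.7 K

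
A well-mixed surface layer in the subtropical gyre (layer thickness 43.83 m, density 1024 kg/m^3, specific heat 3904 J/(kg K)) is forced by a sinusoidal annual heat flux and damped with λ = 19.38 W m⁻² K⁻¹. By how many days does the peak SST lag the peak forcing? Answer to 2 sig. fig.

62 days

Areal heat capacity C = ρ c_p D = 1024 × 3904 × 43.83 = 1.75×10^8 J m⁻² K⁻¹.
ω = 2π / 3.15×10^7 s = 1.99×10^-7 s⁻¹.
Phase lag φ = arctan(Cω/λ) = arctan(34.9/19.38) = 1.06 rad.
Time lag = φ / ω = 1.06 / 1.99×10^-7 = 5.34×10^6 s = 61.8 days.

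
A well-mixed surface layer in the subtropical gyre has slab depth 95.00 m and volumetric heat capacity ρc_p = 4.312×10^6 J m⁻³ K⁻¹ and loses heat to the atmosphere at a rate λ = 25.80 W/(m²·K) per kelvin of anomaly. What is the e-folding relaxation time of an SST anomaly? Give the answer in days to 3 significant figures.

Areal heat capacity C = ρc_p × D = 4.312×10^6 × 95.00 = 4.10×10^8 J/(m²·K).
Relaxation time τ = C / λ = 4.10×10^8 / 25.80 = 1.59×10^7 s.
In days: 1.59×10^7 s / (86400 s/day) = 184 days.

184 days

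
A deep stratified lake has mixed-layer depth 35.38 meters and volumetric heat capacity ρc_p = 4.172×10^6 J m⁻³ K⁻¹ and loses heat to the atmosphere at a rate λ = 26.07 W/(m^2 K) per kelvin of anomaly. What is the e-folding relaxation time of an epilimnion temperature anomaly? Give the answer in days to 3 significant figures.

65.5 days

Areal heat capacity C = ρc_p × D = 4.172×10^6 × 35.38 = 1.48×10^8 J m⁻² K⁻¹.
Relaxation time τ = C / λ = 1.48×10^8 / 26.07 = 5.66×10^6 s.
In days: 5.66×10^6 s / (86400 s/day) = 65.5 days.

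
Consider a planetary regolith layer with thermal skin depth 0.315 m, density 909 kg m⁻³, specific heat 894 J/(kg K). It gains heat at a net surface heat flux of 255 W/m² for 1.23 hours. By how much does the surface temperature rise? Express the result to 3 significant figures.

Areal heat capacity C = ρ c_p D = 909 × 894 × 0.315 = 2.56×10^5 J/(m²·K).
Net heat input Q = F Δt = 255 × (1.23 hours × 3600 s/hour) = 1.13×10^6 J/m².
ΔT = Q / C = 1.13×10^6 / 2.56×10^5 = 4.41 K.

4.41 K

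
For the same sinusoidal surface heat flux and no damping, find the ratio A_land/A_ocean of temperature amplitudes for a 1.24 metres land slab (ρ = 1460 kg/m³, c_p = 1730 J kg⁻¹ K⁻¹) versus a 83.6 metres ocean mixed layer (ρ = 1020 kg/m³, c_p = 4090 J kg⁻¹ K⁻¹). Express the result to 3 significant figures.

C_ocean = 1020 × 4090 × 83.6 = 3.49×10^8 J/(m²·K).
C_land = 1460 × 1730 × 1.24 = 3.13×10^6 J/(m²·K).
Undamped amplitude ∝ 1/C, so A_land/A_ocean = C_ocean/C_land = 111.

111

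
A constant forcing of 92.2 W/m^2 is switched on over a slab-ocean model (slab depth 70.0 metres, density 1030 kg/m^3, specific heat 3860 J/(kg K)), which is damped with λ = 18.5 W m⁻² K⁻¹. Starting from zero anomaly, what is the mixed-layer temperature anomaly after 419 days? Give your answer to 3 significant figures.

4.53 K

Areal heat capacity C = ρ c_p D = 1030 × 3860 × 70.0 = 2.78×10^8 J/(m²·K).
τ = C / λ = 2.78×10^8 / 18.5 = 1.50×10^7 s.
Equilibrium anomaly ΔT_eq = F / λ = 92.2 / 18.5 = 4.98 K.
t = 419 days = 3.62×10^7 s, so t/τ = 2.41.
ΔT(t) = ΔT_eq (1 − e^(−t/τ)) = 4.98 × (1 − e^−2.41) = 4.53 K.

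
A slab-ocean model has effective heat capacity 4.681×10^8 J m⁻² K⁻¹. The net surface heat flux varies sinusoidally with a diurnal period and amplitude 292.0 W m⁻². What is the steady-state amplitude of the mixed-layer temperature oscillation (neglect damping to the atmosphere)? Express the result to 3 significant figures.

0.00858 K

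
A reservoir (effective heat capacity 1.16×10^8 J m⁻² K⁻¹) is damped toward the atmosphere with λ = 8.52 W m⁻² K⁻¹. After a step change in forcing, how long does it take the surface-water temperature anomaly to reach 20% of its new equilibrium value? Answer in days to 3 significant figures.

Areal heat capacity C = 1.16×10^8 J m⁻² K⁻¹ (given).
τ = C / λ = 1.16×10^8 / 8.52 = 1.36×10^7 s.
Fraction reached: 1 − e^(−t/τ) = 0.20 ⇒ t = −τ ln(1 − 0.20) = τ × 0.223.
t = 3.04×10^6 s = 35.2 days.

35.2 days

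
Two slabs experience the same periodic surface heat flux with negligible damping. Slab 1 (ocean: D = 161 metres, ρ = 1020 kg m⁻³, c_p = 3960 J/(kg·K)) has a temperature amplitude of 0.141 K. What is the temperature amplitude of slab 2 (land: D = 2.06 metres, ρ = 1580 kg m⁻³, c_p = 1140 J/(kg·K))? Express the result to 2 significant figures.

C_ocean = 6.50×10^8 J/(m²·K); C_land = 3.71×10^6 J/(m²·K).
A ∝ 1/C ⇒ A_land = A_ocean × C_ocean/C_land = 0.141 × 175 = 24.7 K.

25 K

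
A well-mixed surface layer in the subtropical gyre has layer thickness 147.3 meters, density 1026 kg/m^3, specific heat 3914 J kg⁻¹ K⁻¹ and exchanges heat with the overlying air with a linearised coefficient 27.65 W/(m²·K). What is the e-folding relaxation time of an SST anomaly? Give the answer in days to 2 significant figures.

Areal heat capacity C = ρ c_p D = 1026 × 3914 × 147.3 = 5.92×10^8 J/(m²·K).
Relaxation time τ = C / λ = 5.92×10^8 / 27.65 = 2.14×10^7 s.
In days: 2.14×10^7 s / (86400 s/day) = 248 days.

250 days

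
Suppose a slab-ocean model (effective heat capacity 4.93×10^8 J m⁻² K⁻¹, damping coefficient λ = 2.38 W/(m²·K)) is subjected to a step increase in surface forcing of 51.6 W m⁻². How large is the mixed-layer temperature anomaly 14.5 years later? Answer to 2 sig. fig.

Areal heat capacity C = 4.93×10^8 J m⁻² K⁻¹ (given).
τ = C / λ = 4.93×10^8 / 2.38 = 2.07×10^8 s.
Equilibrium anomaly ΔT_eq = F / λ = 51.6 / 2.38 = 21.7 K.
t = 14.5 years = 4.58×10^8 s, so t/τ = 2.21.
ΔT(t) = ΔT_eq (1 − e^(−t/τ)) = 21.7 × (1 − e^−2.21) = 19.3 K.

19 K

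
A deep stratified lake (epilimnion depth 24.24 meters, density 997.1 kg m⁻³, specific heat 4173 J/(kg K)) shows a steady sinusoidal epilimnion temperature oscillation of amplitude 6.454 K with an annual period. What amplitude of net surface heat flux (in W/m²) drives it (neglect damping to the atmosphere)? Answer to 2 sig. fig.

130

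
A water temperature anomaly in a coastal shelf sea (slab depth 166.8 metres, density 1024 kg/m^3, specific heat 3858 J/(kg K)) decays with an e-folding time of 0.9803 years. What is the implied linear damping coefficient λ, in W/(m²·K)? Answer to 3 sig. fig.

Areal heat capacity C = ρ c_p D = 1024 × 3858 × 166.8 = 6.59×10^8 J/(m²·K).
τ = 0.9803 years = 3.09×10^7 s.
λ = C / τ = 6.59×10^8 / 3.09×10^7 = 21.3 W/(m²·K).

21.3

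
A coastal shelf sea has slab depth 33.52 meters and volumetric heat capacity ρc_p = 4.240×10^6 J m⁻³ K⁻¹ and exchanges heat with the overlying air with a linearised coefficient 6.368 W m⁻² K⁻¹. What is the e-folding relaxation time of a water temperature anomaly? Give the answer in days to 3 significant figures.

258 days

Areal heat capacity C = ρc_p × D = 4.240×10^6 × 33.52 = 1.42×10^8 J/(m^2 K).
Relaxation time τ = C / λ = 1.42×10^8 / 6.368 = 2.23×10^7 s.
In days: 2.23×10^7 s / (86400 s/day) = 258 days.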